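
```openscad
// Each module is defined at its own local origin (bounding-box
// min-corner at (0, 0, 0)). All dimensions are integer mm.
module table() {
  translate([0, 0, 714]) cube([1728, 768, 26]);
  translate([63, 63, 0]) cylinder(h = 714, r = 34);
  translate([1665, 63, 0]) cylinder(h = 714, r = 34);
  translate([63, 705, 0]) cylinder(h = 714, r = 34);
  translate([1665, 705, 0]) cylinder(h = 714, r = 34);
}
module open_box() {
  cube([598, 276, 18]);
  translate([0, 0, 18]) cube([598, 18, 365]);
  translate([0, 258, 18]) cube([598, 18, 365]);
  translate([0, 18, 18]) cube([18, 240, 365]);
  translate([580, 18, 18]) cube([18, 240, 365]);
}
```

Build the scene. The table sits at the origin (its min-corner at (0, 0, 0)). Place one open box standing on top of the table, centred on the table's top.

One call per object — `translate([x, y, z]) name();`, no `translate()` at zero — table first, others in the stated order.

table();
translate([565, 246, 740]) open_box();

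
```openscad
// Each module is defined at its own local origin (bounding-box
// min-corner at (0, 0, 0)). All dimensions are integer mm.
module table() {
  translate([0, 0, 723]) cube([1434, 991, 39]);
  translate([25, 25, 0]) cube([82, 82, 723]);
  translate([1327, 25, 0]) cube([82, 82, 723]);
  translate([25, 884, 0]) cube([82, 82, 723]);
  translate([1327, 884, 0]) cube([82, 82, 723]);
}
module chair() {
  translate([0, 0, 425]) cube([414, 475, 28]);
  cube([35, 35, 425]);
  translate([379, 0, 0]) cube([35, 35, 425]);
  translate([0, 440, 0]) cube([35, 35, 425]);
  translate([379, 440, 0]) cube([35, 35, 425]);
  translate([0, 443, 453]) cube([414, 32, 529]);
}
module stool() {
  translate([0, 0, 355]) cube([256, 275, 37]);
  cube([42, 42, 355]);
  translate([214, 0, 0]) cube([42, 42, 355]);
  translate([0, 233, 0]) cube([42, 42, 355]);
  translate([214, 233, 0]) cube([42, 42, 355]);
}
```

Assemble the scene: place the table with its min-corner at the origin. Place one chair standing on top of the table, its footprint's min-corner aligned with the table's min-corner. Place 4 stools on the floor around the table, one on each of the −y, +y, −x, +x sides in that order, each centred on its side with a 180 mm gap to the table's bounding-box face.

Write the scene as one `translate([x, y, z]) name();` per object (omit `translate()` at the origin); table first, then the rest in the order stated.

table();
translate([0, 0, 762]) chair();
translate([589, -455, 0]) stool();
translate([589, 1171, 0]) stool();
translate([-436, 358, 0]) stool();
translate([1614, 358, 0]) stool();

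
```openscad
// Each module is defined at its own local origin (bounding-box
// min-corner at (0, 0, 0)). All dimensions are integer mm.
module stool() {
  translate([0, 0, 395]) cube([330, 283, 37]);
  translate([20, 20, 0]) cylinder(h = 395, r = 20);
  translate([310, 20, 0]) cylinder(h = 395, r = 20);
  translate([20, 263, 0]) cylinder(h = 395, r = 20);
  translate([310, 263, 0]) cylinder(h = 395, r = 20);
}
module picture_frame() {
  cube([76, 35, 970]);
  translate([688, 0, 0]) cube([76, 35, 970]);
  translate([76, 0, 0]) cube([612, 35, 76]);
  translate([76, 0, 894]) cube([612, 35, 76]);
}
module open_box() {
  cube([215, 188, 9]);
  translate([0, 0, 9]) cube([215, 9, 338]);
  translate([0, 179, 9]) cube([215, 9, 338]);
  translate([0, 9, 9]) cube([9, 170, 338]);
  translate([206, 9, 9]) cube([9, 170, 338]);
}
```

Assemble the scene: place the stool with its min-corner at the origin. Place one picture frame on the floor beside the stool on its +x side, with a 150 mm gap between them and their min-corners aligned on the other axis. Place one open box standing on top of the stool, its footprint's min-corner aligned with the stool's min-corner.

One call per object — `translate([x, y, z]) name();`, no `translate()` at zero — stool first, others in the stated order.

stool();
translate([480, 0, 0]) picture_frame();
translate([0, 0, 432]) open_box();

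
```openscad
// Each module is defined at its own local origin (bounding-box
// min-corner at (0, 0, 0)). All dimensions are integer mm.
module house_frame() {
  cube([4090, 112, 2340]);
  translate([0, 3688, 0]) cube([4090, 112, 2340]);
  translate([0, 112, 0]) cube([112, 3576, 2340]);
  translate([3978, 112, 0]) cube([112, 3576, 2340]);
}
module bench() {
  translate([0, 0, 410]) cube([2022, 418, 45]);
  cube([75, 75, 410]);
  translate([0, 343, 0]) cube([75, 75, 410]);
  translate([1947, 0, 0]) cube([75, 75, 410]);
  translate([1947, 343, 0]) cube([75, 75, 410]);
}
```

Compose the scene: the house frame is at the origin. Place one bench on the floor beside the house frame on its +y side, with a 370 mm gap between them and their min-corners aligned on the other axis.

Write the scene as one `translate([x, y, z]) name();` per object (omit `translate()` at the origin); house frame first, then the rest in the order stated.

house_frame();
translate([0, 4170, 0]) bench();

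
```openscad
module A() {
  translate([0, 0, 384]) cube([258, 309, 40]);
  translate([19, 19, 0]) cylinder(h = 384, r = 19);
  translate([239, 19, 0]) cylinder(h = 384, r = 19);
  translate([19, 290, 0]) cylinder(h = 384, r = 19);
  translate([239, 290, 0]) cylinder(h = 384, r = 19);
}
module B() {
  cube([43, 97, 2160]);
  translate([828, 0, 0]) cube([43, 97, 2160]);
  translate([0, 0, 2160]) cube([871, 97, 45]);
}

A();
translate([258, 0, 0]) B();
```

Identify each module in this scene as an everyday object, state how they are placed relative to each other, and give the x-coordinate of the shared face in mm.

A is a stool. B is a door frame. The door frame is against the stool's +x side, with their −y faces flush. The x-coordinate of the shared face is 258 mm.

The stool's +x face and the door frame's −x face are both at x = 258 mm.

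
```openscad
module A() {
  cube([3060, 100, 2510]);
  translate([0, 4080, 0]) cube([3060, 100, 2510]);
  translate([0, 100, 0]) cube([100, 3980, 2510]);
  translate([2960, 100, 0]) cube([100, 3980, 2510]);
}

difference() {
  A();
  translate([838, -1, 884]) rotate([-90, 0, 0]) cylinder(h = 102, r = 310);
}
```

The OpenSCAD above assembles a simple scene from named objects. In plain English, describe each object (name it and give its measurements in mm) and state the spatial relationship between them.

A is a box-shaped house frame (walls only): outside footprint 3060×4180 mm, wall height 2510 mm, wall thickness 100 mm. The two y-facing walls run the full x-width; the two x-facing walls fit between the inner faces of the y-facing walls.

The house frame has a circular hole of radius 310 mm through its front wall, centred at (x = 838, z = 884).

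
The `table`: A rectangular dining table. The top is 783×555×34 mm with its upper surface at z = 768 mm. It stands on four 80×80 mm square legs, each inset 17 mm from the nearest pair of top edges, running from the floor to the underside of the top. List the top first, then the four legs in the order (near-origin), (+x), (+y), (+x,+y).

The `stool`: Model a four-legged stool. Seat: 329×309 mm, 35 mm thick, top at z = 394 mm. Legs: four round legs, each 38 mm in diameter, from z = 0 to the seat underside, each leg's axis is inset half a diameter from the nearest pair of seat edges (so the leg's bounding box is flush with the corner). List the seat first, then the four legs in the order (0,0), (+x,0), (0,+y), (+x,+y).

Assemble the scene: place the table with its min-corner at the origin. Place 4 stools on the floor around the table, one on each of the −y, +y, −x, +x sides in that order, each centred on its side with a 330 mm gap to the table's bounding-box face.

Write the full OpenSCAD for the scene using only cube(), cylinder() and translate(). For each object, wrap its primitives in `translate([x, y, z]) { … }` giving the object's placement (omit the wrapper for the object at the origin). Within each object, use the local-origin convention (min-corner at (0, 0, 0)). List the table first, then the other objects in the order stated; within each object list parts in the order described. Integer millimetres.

translate([0, 0, 734]) cube([783, 555, 34]);
translate([17, 17, 0]) cube([80, 80, 734]);
translate([686, 17, 0]) cube([80, 80, 734]);
translate([17, 458, 0]) cube([80, 80, 734]);
translate([686, 458, 0]) cube([80, 80, 734]);
translate([227, -639, 0]) {
  translate([0, 0, 359]) cube([329, 309, 35]);
  translate([19, 19, 0]) cylinder(h = 359, r = 19);
  translate([310, 19, 0]) cylinder(h = 359, r = 19);
  translate([19, 290, 0]) cylinder(h = 359, r = 19);
  translate([310, 290, 0]) cylinder(h = 359, r = 19);
}
translate([227, 885, 0]) {
  translate([0, 0, 359]) cube([329, 309, 35]);
  translate([19, 19, 0]) cylinder(h = 359, r = 19);
  translate([310, 19, 0]) cylinder(h = 359, r = 19);
  translate([19, 290, 0]) cylinder(h = 359, r = 19);
  translate([310, 290, 0]) cylinder(h = 359, r = 19);
}
translate([-659, 123, 0]) {
  translate([0, 0, 359]) cube([329, 309, 35]);
  translate([19, 19, 0]) cylinder(h = 359, r = 19);
  translate([310, 19, 0]) cylinder(h = 359, r = 19);
  translate([19, 290, 0]) cylinder(h = 359, r = 19);
  translate([310, 290, 0]) cylinder(h = 359, r = 19);
}
translate([1113, 123, 0]) {
  translate([0, 0, 359]) cube([329, 309, 35]);
  translate([19, 19, 0]) cylinder(h = 359, r = 19);
  translate([310, 19, 0]) cylinder(h = 359, r = 19);
  translate([19, 290, 0]) cylinder(h = 359, r = 19);
  translate([310, 290, 0]) cylinder(h = 359, r = 19);
}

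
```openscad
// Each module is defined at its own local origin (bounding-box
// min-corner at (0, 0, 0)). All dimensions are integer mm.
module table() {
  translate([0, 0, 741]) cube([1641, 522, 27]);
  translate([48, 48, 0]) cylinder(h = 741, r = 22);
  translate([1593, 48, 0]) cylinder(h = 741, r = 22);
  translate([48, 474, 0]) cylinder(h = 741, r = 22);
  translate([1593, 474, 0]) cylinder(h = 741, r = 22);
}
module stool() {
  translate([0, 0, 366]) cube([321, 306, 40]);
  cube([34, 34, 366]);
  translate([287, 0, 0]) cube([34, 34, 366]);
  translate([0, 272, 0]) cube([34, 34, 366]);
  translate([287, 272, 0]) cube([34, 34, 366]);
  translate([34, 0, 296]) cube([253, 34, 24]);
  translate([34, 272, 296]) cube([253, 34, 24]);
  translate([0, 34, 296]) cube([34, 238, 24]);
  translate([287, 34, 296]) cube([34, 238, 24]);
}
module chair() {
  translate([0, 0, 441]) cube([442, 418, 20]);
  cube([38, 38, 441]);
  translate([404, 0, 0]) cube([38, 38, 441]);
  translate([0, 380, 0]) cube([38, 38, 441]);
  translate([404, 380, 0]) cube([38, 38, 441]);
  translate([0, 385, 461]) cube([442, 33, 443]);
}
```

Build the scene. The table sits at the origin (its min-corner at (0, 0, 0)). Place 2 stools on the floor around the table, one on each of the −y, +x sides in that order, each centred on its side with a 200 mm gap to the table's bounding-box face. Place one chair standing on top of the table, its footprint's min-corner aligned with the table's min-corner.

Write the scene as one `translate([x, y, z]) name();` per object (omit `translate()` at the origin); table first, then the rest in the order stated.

table();
translate([660, -506, 0]) stool();
translate([1841, 108, 0]) stool();
translate([0, 0, 768]) chair();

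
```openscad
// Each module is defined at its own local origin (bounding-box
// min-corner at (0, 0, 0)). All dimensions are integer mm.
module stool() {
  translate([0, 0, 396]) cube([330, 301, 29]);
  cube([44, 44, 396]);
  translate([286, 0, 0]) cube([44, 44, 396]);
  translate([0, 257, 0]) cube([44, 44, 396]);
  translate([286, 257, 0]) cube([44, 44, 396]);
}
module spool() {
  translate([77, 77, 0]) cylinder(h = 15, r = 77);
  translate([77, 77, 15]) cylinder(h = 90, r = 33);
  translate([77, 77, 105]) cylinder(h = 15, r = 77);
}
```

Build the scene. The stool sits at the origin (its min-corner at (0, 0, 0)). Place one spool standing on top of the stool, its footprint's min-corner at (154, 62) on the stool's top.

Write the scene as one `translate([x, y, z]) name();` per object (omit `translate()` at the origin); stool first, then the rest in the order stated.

stool();
translate([154, 62, 425]) spool();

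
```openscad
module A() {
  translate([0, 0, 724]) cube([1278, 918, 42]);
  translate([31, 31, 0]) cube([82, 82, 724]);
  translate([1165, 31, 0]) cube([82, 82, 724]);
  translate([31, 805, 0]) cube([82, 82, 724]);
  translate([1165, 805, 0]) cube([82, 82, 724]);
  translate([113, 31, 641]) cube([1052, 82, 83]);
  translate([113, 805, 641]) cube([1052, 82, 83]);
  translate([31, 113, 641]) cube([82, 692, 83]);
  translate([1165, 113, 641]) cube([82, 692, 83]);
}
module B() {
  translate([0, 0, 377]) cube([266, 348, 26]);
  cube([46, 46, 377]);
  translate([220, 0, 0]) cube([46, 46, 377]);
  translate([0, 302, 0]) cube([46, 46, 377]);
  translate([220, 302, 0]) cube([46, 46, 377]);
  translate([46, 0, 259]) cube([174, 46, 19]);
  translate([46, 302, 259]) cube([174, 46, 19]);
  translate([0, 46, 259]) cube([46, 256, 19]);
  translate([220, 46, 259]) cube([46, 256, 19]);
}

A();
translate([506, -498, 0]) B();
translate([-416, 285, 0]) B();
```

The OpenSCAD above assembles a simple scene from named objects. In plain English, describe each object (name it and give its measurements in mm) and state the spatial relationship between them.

A is a rectangular dining table. The top is 1278×918×42 mm with its upper surface at z = 766 mm. It stands on four 82×82 mm square legs, each inset 31 mm from the nearest pair of top edges, running from the floor to the underside of the top. Four apron rails, 82 mm thick and 83 mm tall, run between adjacent legs with their top edges flush with the underside of the top and their outer faces flush with the legs' outer faces.

B is a simple wooden stool: a rectangular seat 266 mm (x) by 348 mm (y), 26 mm thick, top face at z = 403 mm, on four square legs, each 46×46 mm in cross-section. The legs rest on z = 0, each flush with a corner of the seat. Four stretchers, 46 mm wide and 19 mm tall, connect adjacent legs with their undersides at z = 259 mm, each running between the inner faces of the legs it joins and aligned with the legs' outer faces on the other axis.

Two stools sit around the table at the −y, −x sides.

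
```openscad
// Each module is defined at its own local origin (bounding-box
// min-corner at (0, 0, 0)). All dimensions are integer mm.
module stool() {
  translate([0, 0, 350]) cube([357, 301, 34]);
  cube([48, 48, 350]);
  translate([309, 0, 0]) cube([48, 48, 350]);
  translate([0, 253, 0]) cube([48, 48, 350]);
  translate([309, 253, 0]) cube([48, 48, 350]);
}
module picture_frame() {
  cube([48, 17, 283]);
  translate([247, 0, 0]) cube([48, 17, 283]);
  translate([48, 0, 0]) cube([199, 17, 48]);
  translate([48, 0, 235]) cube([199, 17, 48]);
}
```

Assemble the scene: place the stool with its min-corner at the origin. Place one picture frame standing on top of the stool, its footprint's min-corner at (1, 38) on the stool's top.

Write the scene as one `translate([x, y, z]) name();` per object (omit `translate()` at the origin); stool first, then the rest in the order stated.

stool();
translate([1, 38, 384]) picture_frame();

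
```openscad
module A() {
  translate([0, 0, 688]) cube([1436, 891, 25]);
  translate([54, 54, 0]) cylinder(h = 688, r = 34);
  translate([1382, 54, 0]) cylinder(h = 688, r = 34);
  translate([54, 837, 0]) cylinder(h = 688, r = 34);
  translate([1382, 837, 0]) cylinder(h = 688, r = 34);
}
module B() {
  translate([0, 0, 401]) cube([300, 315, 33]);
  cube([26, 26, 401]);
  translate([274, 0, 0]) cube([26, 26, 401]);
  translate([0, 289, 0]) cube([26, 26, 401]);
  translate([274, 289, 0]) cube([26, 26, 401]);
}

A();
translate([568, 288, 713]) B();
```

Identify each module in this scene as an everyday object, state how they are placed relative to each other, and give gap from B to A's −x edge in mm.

The stool's min-x is at 568; the table's min-x is 0; gap = 568 mm.

A is a table. B is a stool. The stool is on top of the table, centred. The gap from the stool to the table's −x edge is 568 mm.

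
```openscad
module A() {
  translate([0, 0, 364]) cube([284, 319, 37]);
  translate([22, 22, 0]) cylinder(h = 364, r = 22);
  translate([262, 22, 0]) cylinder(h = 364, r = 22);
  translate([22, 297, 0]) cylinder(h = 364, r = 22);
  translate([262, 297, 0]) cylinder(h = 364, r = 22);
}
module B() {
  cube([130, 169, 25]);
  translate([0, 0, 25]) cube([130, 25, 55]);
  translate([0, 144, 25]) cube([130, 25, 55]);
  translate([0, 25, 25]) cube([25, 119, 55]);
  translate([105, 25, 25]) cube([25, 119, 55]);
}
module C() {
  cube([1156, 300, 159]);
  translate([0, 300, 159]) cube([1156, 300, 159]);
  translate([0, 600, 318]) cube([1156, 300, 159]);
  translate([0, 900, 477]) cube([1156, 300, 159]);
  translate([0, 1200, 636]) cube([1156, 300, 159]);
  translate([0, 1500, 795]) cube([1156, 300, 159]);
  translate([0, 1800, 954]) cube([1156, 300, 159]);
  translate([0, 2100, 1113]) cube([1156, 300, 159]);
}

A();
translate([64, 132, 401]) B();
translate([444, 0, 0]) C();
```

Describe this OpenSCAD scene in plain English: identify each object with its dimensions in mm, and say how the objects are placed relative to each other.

A is a four-legged stool. The seat is 284×319 mm, 37 mm thick, top at z = 401 mm. It stands on four round legs, each 44 mm in diameter, from z = 0 to the seat underside, each leg's axis is inset half a diameter from the nearest pair of seat edges (so the leg's bounding box is flush with the corner).

B is an open-topped rectangular box: outside dimensions 130×169×80 mm, with a uniform wall and base thickness of 25 mm. The base is a full 130×169 slab on the floor; four walls sit on top of the base. The front and back walls (the −y and +y sides) span the full width; the two side walls fit between them.

C is a run of 8 identical solid stair steps. Each tread is 1156×300 mm and each step block is 159 mm high. Step 1 rests on the floor; step k is offset from step 1 by (k−1)×300 mm in y and (k−1)×159 mm in z.

The open box is on top of the stool. The staircase is on the floor beside the stool on its +x side.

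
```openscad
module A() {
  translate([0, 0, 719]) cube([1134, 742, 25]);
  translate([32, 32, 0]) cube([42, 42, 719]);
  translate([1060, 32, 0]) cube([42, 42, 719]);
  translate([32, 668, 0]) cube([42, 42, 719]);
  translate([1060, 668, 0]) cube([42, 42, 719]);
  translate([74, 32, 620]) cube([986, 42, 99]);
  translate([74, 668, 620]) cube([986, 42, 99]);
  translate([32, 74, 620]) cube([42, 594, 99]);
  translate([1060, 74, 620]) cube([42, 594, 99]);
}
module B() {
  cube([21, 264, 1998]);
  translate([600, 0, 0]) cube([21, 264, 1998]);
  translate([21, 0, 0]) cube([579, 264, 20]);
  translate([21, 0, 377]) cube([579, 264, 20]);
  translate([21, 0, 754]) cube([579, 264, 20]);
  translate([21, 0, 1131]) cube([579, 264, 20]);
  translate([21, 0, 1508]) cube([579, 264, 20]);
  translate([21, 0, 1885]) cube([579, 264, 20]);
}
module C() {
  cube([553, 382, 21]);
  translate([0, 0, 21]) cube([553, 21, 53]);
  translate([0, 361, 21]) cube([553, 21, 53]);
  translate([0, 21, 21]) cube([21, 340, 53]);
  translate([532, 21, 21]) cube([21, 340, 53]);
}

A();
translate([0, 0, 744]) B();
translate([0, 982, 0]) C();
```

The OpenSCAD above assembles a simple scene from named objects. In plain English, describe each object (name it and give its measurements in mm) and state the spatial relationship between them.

A is a table with a 1134×742 mm rectangular top, 25 mm thick, top surface at z = 744 mm, supported by four 42×42 mm square legs, each inset 32 mm from the nearest pair of top edges, running from the floor. Four apron rails, 42 mm thick and 99 mm tall, run between adjacent legs with their top edges flush with the underside of the top and their outer faces flush with the legs' outer faces.

B is an open bookshelf. Two side panels, each 21 mm thick, 264 mm deep and 1998 mm tall, stand 621 mm apart (outside-to-outside). Between them sit 6 shelves, each 20 mm thick and 264 mm deep, spanning the full gap between the sides. The bottom shelf rests on the floor (its underside at z = 0) and the clear gap between one shelf's top and the next shelf's underside is 357 mm.

C is an open-topped rectangular box: outside dimensions 553×382×74 mm, with a uniform wall and base thickness of 21 mm. The base is a full 553×382 slab on the floor; four walls sit on top of the base. The front and back walls (the −y and +y sides) span the full width; the two side walls fit between them.

The bookshelf is on top of the table. The open box is on the floor beside the table on its +y side.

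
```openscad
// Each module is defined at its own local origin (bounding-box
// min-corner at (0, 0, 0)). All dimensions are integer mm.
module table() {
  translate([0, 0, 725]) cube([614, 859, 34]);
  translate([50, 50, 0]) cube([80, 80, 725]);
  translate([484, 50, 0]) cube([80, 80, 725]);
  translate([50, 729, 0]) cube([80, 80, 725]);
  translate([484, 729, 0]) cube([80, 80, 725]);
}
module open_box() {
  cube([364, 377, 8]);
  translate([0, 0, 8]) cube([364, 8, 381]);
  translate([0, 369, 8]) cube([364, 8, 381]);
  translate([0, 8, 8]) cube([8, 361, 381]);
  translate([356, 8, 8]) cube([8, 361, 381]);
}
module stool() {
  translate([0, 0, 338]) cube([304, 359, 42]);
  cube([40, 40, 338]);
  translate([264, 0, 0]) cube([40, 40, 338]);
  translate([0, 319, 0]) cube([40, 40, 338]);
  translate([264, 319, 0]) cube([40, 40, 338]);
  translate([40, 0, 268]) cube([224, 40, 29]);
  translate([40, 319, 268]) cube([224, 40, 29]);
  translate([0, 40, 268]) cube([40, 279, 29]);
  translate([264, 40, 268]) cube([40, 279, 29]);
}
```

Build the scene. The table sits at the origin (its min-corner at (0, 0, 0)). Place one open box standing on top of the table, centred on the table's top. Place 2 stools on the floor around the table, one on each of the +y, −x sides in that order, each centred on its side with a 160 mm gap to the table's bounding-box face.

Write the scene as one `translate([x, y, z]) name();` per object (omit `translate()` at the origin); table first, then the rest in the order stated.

table();
translate([125, 241, 759]) open_box();
translate([155, 1019, 0]) stool();
translate([-464, 250, 0]) stool();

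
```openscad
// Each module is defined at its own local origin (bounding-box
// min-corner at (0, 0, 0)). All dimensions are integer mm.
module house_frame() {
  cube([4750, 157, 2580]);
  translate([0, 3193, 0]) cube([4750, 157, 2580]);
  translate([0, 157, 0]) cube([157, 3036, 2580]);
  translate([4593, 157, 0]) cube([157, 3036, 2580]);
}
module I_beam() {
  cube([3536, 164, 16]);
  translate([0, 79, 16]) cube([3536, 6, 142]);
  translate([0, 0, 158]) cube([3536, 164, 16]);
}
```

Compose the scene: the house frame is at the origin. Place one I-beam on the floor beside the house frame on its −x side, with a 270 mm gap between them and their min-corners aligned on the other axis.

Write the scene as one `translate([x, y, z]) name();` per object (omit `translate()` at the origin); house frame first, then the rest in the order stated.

house_frame();
translate([-3806, 0, 0]) I_beam();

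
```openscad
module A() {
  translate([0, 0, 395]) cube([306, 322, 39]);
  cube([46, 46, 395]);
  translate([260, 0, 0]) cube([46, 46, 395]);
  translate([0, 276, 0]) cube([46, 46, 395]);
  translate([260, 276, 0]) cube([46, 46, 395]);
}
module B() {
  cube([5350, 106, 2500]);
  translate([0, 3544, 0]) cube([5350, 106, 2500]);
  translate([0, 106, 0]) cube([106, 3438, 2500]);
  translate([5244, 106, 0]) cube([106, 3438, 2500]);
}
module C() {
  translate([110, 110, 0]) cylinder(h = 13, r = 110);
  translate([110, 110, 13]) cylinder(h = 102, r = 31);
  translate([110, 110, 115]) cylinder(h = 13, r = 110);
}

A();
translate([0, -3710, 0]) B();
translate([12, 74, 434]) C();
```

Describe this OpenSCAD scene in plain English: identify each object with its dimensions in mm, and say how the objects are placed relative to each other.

A is a four-legged stool. The seat is 306×322 mm, 39 mm thick, top at z = 434 mm. It stands on four square legs, each 46×46 mm in cross-section, from z = 0 to the seat underside, each flush with a corner of the seat.

B is the wall frame of a small rectangular building: four walls, each 2500 mm tall and 106 mm thick, enclosing a footprint 5350 mm (x) by 3650 mm (y) outside-to-outside, with no floor or roof. The front and back walls (the −y and +y sides) span the full width; the two side walls fit between them.

C is a spool: two coaxial disc flanges of radius 110 mm and thickness 13 mm, joined by a core cylinder of radius 31 mm and height 102 mm. The lower flange rests on z = 0 and the three cylinders share a vertical axis.

The house frame is on the floor beside the stool on its −y side. The spool is on top of the stool.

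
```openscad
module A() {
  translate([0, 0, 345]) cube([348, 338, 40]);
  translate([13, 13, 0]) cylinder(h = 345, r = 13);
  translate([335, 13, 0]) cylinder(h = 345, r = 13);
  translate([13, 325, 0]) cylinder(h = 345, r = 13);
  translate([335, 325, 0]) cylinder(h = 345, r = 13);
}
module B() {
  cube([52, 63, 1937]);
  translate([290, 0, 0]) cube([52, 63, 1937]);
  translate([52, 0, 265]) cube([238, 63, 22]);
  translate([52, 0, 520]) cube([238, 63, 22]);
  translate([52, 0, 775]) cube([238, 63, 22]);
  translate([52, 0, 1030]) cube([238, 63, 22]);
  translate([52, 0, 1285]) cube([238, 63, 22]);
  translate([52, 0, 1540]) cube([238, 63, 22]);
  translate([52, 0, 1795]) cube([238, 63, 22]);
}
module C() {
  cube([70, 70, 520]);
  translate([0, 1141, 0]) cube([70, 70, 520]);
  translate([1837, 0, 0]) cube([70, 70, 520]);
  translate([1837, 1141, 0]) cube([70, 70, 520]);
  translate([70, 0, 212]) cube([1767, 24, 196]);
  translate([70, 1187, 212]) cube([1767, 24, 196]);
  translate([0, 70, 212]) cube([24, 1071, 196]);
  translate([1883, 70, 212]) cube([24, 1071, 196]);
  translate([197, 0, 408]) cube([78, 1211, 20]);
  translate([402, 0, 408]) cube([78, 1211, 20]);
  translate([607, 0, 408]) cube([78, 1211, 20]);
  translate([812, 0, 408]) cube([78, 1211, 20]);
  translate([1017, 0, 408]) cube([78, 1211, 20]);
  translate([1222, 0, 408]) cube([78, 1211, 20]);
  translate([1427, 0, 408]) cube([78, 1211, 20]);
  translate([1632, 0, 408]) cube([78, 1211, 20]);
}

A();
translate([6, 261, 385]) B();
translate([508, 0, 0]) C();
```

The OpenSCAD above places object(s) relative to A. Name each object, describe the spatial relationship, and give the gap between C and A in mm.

The bed frame's nearest face is 160 mm from the stool's +x face.

A is a stool. B is a ladder. C is a bed frame. The ladder is on top of the stool. The bed frame is on the floor beside the stool on its +x side. The gap between the bed frame and the stool is 160 mm.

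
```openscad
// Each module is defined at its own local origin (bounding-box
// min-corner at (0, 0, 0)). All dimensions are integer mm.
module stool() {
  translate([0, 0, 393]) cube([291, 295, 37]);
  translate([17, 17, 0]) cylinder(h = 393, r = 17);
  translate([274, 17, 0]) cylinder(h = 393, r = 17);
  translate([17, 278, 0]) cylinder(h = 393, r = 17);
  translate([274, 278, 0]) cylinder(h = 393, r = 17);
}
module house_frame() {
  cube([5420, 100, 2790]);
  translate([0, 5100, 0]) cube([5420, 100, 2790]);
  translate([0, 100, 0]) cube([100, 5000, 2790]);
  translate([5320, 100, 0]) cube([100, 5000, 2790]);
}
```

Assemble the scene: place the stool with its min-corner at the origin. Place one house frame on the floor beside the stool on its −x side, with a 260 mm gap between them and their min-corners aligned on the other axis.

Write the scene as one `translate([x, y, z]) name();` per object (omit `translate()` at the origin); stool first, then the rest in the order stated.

stool();
translate([-5680, 0, 0]) house_frame();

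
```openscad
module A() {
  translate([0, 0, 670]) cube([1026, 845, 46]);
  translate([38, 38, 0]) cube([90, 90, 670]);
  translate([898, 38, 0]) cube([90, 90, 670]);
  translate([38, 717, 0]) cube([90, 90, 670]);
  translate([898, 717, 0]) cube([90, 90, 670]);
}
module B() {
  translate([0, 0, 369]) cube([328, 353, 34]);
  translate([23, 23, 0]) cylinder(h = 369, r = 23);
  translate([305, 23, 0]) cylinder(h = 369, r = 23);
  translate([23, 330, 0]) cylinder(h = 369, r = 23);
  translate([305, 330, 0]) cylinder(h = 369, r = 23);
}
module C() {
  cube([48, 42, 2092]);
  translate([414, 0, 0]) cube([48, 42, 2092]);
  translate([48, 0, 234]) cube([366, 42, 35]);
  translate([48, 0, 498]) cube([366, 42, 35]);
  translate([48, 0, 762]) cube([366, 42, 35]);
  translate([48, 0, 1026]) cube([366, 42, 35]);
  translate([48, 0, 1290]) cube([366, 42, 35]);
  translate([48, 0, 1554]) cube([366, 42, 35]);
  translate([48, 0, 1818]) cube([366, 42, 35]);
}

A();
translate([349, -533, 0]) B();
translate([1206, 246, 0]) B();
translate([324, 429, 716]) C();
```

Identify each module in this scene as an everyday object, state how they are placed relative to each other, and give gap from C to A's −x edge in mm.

A is a table. B is a stool. C is a ladder. Two stools sit around the table at the −y, +x sides. The ladder is on top of the table. The gap from the ladder to the table's −x edge is 324 mm.

The ladder's min-x is at 324; the table's min-x is 0; gap = 324 mm.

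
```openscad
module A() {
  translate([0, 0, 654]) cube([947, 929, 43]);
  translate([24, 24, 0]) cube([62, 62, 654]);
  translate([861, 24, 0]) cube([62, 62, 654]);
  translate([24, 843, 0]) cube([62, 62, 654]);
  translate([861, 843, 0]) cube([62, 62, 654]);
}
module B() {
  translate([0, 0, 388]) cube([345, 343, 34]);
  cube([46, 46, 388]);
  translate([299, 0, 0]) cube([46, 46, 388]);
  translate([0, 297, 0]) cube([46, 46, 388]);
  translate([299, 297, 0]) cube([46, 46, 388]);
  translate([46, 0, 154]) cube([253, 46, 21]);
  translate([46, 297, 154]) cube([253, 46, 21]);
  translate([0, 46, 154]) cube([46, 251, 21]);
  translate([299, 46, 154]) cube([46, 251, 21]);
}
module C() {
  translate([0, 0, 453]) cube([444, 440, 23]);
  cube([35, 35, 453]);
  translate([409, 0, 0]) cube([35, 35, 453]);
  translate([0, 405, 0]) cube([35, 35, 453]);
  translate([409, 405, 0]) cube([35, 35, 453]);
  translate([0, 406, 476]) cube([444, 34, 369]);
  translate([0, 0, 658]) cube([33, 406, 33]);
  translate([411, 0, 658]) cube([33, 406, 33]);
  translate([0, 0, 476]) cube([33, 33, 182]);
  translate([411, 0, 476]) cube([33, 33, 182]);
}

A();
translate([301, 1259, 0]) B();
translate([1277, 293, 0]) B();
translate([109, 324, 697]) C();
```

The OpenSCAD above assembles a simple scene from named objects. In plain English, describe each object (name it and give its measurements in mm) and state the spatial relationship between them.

A is a rectangular dining table. The top is 947×929×43 mm with its upper surface at z = 697 mm. It stands on four 62×62 mm square legs, each inset 24 mm from the nearest pair of top edges, running from the floor to the underside of the top.

B is a four-legged stool. The seat is a 345×343×34 mm slab whose top surface is at z = 422 mm; four square legs, each 46×46 mm in cross-section, run from the floor (z = 0) to the underside of the seat, each flush with a corner of the seat. Four stretchers, 46 mm wide and 21 mm tall, connect adjacent legs with their undersides at z = 154 mm, each running between the inner faces of the legs it joins and aligned with the legs' outer faces on the other axis.

C is a chair. The seat is a 444×440×23 mm slab with its top at z = 476 mm, on four 35×35 mm corner legs (flush with the seat edges, standing on z = 0). A flat backrest 34 mm thick, 369 mm tall, spans the full seat width and rises from the seat top along its +y edge, rear face flush with the rear of the seat. Two armrests of 33×33 mm section run along each side from the seat's front edge to the front of the backrest, top faces 215 mm above the seat top and outer faces flush with the seat's x-edges; a 33×33 mm post under the front of each armrest stands on the seat at the front corner.

Two stools sit around the table at the +y, +x sides. The chair is on top of the table.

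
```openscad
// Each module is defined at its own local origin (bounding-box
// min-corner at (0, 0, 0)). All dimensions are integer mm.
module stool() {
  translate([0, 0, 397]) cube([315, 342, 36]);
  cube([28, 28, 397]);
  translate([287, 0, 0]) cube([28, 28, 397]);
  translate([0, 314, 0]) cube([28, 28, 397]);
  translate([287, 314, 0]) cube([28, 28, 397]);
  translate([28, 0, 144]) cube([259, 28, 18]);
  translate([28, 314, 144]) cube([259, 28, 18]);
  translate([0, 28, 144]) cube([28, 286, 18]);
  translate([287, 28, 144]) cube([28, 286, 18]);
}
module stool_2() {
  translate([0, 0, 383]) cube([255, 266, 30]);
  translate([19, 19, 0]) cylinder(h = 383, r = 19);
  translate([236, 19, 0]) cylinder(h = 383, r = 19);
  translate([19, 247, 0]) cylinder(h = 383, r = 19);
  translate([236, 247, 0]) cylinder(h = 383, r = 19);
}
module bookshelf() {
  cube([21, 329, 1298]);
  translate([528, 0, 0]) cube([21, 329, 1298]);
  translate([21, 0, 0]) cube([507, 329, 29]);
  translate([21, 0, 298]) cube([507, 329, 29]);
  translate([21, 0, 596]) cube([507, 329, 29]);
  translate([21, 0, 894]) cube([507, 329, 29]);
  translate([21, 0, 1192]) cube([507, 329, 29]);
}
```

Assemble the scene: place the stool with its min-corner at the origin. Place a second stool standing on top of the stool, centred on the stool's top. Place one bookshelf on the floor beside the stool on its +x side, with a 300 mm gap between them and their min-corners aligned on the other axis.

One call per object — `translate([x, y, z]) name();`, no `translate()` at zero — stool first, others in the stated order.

stool();
translate([30, 38, 433]) stool_2();
translate([615, 0, 0]) bookshelf();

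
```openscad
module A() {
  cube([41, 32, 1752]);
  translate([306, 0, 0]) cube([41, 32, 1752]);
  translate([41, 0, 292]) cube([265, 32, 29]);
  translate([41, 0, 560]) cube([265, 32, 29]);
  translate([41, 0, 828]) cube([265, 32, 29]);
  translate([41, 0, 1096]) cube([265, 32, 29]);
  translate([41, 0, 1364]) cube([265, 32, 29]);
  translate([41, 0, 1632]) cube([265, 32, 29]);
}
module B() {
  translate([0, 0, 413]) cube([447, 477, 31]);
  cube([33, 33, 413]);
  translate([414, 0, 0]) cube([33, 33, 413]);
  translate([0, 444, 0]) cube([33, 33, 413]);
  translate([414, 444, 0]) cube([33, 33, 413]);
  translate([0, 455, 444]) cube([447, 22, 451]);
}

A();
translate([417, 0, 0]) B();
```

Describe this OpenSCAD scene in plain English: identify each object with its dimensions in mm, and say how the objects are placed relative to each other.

A is a wooden ladder with two side rails of 41×32 mm section and 1752 mm height, set 347 mm apart overall. Between them run 6 rectangular rungs (32 mm deep, 29 mm thick), front faces flush with the rails' −y face. The bottom of the first rung is 292 mm above the floor and each subsequent rung is 268 mm higher than the one below.

B is a chair: 447×477 mm seat, 31 mm thick, top at z = 444 mm, on four 33 mm square corner legs flush with the seat edges. A 22 mm thick backrest slab spans the full seat width, extending 451 mm above the seat top, its back face flush with the seat's +y edge.

The chair is on the floor beside the ladder on its +x side.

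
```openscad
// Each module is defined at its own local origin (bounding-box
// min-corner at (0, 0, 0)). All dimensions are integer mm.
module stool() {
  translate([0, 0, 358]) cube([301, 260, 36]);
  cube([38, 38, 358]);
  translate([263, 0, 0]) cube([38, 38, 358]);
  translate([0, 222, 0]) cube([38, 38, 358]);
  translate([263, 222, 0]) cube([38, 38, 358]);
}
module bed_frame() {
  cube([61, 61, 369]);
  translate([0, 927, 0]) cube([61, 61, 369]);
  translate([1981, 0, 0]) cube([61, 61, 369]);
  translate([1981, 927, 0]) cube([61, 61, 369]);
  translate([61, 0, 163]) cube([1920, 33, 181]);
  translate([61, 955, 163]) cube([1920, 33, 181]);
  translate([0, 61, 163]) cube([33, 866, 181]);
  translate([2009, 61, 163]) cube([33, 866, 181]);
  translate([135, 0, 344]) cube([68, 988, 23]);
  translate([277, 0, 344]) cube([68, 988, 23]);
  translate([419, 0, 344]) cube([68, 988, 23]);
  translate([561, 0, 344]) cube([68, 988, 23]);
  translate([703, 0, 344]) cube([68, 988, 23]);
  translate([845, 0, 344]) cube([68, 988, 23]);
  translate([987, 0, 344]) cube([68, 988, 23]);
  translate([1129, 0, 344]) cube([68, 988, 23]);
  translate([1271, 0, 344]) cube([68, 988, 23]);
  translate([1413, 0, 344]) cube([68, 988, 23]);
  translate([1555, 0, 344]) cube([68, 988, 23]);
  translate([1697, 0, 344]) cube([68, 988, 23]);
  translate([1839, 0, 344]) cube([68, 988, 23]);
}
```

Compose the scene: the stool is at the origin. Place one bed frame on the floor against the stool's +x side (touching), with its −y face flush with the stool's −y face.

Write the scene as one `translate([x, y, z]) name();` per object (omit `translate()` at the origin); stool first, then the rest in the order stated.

stool();
translate([301, 0, 0]) bed_frame();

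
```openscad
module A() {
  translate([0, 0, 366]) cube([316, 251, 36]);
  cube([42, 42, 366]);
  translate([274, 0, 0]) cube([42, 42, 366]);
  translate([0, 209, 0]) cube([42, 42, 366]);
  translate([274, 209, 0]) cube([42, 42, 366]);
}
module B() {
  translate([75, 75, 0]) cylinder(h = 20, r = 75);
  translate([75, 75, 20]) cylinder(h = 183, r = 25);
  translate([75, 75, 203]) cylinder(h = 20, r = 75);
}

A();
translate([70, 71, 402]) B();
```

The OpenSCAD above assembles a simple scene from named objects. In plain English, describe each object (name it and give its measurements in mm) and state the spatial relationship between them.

A is a four-legged stool. The seat is a 316×251×36 mm slab whose top surface is at z = 402 mm; four square legs, each 42×42 mm in cross-section, run from the floor (z = 0) to the underside of the seat, each flush with a corner of the seat.

B is a spool: two coaxial disc flanges of radius 75 mm and thickness 20 mm, joined by a core cylinder of radius 25 mm and height 183 mm. The lower flange rests on z = 0 and the three cylinders share a vertical axis.

The spool is on top of the stool.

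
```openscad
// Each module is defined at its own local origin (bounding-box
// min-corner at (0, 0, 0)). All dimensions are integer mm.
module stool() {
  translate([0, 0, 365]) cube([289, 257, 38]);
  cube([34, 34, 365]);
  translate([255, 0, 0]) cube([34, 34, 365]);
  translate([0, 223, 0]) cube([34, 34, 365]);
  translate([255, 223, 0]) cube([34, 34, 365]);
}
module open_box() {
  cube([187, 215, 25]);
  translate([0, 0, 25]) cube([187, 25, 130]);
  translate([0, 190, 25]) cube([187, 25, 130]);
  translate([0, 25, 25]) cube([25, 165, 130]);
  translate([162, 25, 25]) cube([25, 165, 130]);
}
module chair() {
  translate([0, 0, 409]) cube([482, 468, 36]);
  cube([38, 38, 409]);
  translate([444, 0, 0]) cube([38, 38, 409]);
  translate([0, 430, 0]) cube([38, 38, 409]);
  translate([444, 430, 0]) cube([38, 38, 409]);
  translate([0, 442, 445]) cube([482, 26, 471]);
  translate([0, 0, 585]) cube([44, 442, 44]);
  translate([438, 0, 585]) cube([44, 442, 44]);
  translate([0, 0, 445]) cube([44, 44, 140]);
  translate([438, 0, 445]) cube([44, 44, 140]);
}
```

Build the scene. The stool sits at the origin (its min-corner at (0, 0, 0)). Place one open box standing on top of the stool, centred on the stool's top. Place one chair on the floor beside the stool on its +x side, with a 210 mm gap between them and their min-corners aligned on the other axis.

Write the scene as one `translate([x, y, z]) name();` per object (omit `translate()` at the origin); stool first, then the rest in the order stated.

stool();
translate([51, 21, 403]) open_box();
translate([499, 0, 0]) chair();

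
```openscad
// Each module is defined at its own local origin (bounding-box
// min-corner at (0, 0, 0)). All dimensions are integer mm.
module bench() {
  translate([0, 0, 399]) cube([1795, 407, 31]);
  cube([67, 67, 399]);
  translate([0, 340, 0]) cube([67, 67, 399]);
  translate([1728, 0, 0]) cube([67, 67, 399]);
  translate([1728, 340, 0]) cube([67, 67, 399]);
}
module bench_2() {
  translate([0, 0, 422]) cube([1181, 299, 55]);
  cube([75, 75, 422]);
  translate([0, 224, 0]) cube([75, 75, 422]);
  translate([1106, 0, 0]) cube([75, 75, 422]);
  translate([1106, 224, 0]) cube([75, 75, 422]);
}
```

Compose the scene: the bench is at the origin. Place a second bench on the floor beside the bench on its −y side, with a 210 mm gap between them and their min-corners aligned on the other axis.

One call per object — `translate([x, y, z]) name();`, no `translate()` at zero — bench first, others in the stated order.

bench();
translate([0, -509, 0]) bench_2();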